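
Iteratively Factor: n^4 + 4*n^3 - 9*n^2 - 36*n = (n + 3)*(n^3 + n^2 - 12*n) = (n + 3)*(n + 4)*(n^2 - 3*n) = n*(n + 3)*(n + 4)*(n - 3)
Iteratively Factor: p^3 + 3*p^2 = (p)*(p^2 + 3*p) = p*(p + 3)*(p)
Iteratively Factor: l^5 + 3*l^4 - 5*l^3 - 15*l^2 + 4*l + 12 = (l - 1)*(l^4 + 4*l^3 - l^2 - 16*l - 12) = (l - 1)*(l + 2)*(l^3 + 2*l^2 - 5*l - 6) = (l - 1)*(l + 2)*(l + 3)*(l^2 - l - 2) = (l - 1)*(l + 1)*(l + 2)*(l + 3)*(l - 2)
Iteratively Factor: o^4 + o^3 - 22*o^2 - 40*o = (o)*(o^3 + o^2 - 22*o - 40) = o*(o + 2)*(o^2 - o - 20) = o*(o + 2)*(o + 4)*(o - 5)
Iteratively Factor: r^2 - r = (r)*(r - 1)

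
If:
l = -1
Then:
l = -1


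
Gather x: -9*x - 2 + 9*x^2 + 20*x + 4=9*x^2 + 11*x + 2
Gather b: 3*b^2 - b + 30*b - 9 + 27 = 3*b^2 + 29*b + 18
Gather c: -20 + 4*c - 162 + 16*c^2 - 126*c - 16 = 16*c^2 - 122*c - 198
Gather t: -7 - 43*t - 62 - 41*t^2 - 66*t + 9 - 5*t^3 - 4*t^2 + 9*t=-5*t^3 - 45*t^2 - 100*t - 60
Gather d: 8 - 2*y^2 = 8 - 2*y^2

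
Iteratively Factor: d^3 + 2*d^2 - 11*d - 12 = (d + 1)*(d^2 + d - 12) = (d + 1)*(d + 4)*(d - 3)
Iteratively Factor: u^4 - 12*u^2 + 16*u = (u - 2)*(u^3 + 2*u^2 - 8*u) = (u - 2)^2*(u^2 + 4*u) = (u - 2)^2*(u + 4)*(u)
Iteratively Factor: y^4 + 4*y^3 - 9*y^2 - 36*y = (y)*(y^3 + 4*y^2 - 9*y - 36) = y*(y - 3)*(y^2 + 7*y + 12) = y*(y - 3)*(y + 3)*(y + 4)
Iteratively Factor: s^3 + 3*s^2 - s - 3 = (s - 1)*(s^2 + 4*s + 3) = (s - 1)*(s + 1)*(s + 3)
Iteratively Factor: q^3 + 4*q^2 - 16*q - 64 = (q + 4)*(q^2 - 16) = (q - 4)*(q + 4)*(q + 4)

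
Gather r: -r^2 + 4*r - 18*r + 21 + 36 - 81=-r^2 - 14*r - 24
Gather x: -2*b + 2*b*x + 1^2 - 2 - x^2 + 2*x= -2*b - x^2 + x*(2*b + 2) - 1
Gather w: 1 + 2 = 3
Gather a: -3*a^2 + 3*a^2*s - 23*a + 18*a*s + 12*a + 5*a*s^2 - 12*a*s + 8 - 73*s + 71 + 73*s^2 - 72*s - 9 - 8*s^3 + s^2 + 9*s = a^2*(3*s - 3) + a*(5*s^2 + 6*s - 11) - 8*s^3 + 74*s^2 - 136*s + 70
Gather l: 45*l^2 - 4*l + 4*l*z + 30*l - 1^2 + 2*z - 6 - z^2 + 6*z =45*l^2 + l*(4*z + 26) - z^2 + 8*z - 7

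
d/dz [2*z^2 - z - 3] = 4*z - 1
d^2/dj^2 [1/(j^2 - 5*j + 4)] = 2*(-j^2 + 5*j + (2*j - 5)^2 - 4)/(j^2 - 5*j + 4)^3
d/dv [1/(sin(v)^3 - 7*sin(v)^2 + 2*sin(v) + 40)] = (-3*sin(v)^2 + 14*sin(v) - 2)*cos(v)/(sin(v)^3 - 7*sin(v)^2 + 2*sin(v) + 40)^2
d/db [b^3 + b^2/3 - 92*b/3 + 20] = 3*b^2 + 2*b/3 - 92/3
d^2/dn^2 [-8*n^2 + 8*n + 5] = -16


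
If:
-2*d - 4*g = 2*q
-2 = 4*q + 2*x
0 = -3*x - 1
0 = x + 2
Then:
No Solution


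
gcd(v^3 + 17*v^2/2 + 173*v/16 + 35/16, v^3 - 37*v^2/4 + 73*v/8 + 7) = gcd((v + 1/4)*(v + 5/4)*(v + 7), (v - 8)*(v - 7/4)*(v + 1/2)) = 1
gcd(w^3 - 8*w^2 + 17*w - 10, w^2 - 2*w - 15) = w - 5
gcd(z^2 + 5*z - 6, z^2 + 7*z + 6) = z + 6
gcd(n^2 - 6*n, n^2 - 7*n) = n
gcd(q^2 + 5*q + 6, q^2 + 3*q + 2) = q + 2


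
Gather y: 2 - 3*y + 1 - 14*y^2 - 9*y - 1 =-14*y^2 - 12*y + 2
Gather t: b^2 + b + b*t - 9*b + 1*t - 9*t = b^2 - 8*b + t*(b - 8)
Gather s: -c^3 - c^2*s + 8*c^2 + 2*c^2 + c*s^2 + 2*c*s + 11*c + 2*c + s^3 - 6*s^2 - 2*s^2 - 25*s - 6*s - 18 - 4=-c^3 + 10*c^2 + 13*c + s^3 + s^2*(c - 8) + s*(-c^2 + 2*c - 31) - 22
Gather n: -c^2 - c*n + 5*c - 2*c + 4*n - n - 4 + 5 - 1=-c^2 + 3*c + n*(3 - c)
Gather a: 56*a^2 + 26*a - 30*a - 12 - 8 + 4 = 56*a^2 - 4*a - 16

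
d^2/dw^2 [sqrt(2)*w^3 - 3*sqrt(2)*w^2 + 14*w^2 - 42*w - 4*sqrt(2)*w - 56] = 6*sqrt(2)*w - 6*sqrt(2) + 28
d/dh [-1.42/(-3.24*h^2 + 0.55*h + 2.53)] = (0.781 - 9.2016*h)/(-3.24*h^2 + 0.55*h + 2.53)^2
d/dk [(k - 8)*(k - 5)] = 2*k - 13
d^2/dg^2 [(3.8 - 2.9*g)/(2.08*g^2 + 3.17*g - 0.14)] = (-(2.9*g - 3.8)*(4.16*g + 3.17)*(8.32*g + 6.34) + (36.192*g + 2.578)*(2.08*g^2 + 3.17*g - 0.14))/(2.08*g^2 + 3.17*g - 0.14)^3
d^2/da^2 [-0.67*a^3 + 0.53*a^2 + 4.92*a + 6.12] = 1.06 - 4.02*a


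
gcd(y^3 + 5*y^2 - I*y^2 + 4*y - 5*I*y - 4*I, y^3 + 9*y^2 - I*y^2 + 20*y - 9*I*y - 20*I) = y^2 + y*(4 - I) - 4*I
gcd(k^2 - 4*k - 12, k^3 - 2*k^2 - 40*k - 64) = k + 2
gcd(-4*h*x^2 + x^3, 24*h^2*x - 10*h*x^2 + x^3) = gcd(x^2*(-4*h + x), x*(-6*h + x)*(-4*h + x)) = -4*h*x + x^2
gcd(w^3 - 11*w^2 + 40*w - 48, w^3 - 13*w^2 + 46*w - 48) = w - 3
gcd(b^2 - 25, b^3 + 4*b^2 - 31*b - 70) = b - 5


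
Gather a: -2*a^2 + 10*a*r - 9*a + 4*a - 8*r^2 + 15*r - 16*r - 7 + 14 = -2*a^2 + a*(10*r - 5) - 8*r^2 - r + 7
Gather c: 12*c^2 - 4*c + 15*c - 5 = 12*c^2 + 11*c - 5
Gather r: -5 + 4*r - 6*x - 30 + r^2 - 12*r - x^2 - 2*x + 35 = r^2 - 8*r - x^2 - 8*x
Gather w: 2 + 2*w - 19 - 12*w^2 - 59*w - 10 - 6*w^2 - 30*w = -18*w^2 - 87*w - 27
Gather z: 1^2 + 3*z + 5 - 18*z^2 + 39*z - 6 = -18*z^2 + 42*z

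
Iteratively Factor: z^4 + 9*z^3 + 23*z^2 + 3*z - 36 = (z - 1)*(z^3 + 10*z^2 + 33*z + 36) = (z - 1)*(z + 3)*(z^2 + 7*z + 12) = (z - 1)*(z + 3)*(z + 4)*(z + 3)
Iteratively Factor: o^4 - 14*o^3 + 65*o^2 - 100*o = (o - 4)*(o^3 - 10*o^2 + 25*o) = (o - 5)*(o - 4)*(o^2 - 5*o) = o*(o - 5)*(o - 4)*(o - 5)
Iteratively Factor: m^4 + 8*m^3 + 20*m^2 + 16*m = (m)*(m^3 + 8*m^2 + 20*m + 16) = m*(m + 4)*(m^2 + 4*m + 4) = m*(m + 2)*(m + 4)*(m + 2)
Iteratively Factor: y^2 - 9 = (y + 3)*(y - 3)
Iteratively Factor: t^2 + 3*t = (t + 3)*(t)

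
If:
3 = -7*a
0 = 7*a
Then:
No Solution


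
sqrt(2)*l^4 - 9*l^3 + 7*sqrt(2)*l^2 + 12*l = l*(l - 3*sqrt(2))*(l - 2*sqrt(2))*(sqrt(2)*l + 1)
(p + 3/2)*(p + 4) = p^2 + 11*p/2 + 6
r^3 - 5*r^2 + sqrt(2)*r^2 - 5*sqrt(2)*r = r*(r - 5)*(r + sqrt(2))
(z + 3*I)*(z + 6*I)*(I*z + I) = I*z^3 - 9*z^2 + I*z^2 - 9*z - 18*I*z - 18*I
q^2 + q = q*(q + 1)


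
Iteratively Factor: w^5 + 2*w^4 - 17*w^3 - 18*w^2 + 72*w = (w + 4)*(w^4 - 2*w^3 - 9*w^2 + 18*w) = (w - 3)*(w + 4)*(w^3 + w^2 - 6*w) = (w - 3)*(w + 3)*(w + 4)*(w^2 - 2*w) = (w - 3)*(w - 2)*(w + 3)*(w + 4)*(w)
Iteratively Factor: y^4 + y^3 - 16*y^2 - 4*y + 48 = (y + 2)*(y^3 - y^2 - 14*y + 24) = (y - 3)*(y + 2)*(y^2 + 2*y - 8) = (y - 3)*(y - 2)*(y + 2)*(y + 4)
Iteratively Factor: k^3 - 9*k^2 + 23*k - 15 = (k - 5)*(k^2 - 4*k + 3) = (k - 5)*(k - 1)*(k - 3)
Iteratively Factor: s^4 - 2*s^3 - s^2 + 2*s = (s + 1)*(s^3 - 3*s^2 + 2*s) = s*(s + 1)*(s^2 - 3*s + 2) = s*(s - 2)*(s + 1)*(s - 1)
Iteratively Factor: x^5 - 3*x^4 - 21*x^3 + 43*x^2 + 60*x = (x - 5)*(x^4 + 2*x^3 - 11*x^2 - 12*x) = (x - 5)*(x + 1)*(x^3 + x^2 - 12*x) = (x - 5)*(x + 1)*(x + 4)*(x^2 - 3*x) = x*(x - 5)*(x + 1)*(x + 4)*(x - 3)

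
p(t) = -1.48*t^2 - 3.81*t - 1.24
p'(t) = -2.96*t - 3.81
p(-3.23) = -4.37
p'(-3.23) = 5.75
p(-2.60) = -1.34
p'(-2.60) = 3.89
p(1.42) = -9.63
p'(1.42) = -8.01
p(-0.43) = 0.12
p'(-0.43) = -2.54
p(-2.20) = -0.02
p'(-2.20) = 2.70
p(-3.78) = -7.99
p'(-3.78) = 7.38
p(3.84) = -37.69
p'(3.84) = -15.18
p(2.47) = -19.68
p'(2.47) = -11.12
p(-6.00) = -31.66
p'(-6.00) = 13.95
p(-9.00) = -86.83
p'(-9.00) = 22.83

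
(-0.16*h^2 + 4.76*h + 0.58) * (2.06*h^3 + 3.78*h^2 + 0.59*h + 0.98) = -0.3296*h^5 + 9.2008*h^4 + 19.0932*h^3 + 4.844*h^2 + 5.007*h + 0.5684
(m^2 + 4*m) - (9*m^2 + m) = -8*m^2 + 3*m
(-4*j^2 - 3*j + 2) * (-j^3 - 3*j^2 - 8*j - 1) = 4*j^5 + 15*j^4 + 39*j^3 + 22*j^2 - 13*j - 2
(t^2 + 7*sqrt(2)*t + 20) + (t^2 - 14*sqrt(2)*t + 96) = 2*t^2 - 7*sqrt(2)*t + 116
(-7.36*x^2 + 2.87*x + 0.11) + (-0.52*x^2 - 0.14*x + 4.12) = -7.88*x^2 + 2.73*x + 4.23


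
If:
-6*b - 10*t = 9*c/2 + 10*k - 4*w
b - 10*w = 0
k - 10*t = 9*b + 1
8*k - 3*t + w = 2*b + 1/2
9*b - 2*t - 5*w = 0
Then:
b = -50/2649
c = 370/2649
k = 74/2649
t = -425/5298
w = -5/2649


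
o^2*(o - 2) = o^3 - 2*o^2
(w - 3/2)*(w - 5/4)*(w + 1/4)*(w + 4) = w^4 + 3*w^3/2 - 141*w^2/16 + 167*w/32 + 15/8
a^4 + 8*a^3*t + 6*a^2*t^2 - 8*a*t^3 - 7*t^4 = (a - t)*(a + t)^2*(a + 7*t)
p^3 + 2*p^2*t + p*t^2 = p*(p + t)^2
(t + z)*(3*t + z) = 3*t^2 + 4*t*z + z^2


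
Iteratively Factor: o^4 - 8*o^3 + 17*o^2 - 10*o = (o - 2)*(o^3 - 6*o^2 + 5*o) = (o - 2)*(o - 1)*(o^2 - 5*o) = (o - 5)*(o - 2)*(o - 1)*(o)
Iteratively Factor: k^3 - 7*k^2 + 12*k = (k - 3)*(k^2 - 4*k) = (k - 4)*(k - 3)*(k)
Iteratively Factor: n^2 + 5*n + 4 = (n + 4)*(n + 1)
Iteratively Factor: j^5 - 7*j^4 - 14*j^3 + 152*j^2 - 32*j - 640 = (j + 2)*(j^4 - 9*j^3 + 4*j^2 + 144*j - 320) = (j - 4)*(j + 2)*(j^3 - 5*j^2 - 16*j + 80) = (j - 4)*(j + 2)*(j + 4)*(j^2 - 9*j + 20) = (j - 5)*(j - 4)*(j + 2)*(j + 4)*(j - 4)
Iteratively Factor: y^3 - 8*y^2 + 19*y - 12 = (y - 4)*(y^2 - 4*y + 3) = (y - 4)*(y - 1)*(y - 3)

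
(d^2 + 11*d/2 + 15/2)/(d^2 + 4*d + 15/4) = 2*(d + 3)/(2*d + 3)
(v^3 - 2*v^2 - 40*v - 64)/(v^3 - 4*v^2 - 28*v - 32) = (v + 4)/(v + 2)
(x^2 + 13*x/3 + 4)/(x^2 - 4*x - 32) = (x^2 + 13*x/3 + 4)/(x^2 - 4*x - 32)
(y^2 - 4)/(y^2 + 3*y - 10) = (y + 2)/(y + 5)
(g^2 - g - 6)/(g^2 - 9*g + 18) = (g + 2)/(g - 6)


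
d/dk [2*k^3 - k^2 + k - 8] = 6*k^2 - 2*k + 1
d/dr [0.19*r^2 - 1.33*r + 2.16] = 0.38*r - 1.33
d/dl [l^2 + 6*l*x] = 2*l + 6*x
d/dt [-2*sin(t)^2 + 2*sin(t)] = -2*sin(2*t) + 2*cos(t)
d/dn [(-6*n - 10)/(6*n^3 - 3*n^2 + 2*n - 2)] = 2*(36*n^3 + 81*n^2 - 30*n + 16)/(36*n^6 - 36*n^5 + 33*n^4 - 36*n^3 + 16*n^2 - 8*n + 4)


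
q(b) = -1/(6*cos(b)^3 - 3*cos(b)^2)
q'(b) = -(18*sin(b)*cos(b)^2 - 6*sin(b)*cos(b))/(6*cos(b)^3 - 3*cos(b)^2)^2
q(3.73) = 0.18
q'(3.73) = 0.32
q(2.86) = 0.12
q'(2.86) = -0.10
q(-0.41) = -0.48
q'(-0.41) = 0.87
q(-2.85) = 0.12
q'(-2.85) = 0.10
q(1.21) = 9.10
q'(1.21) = -9.69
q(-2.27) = 0.35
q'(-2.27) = 1.07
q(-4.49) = 4.75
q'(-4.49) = -48.49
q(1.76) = 6.85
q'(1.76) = -81.29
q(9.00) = 0.14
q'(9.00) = -0.17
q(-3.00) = 0.11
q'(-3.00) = 0.04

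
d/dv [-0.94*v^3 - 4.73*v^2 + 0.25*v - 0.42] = -2.82*v^2 - 9.46*v + 0.25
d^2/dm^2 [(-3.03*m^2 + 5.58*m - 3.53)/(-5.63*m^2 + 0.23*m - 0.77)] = (1.13686837721616e-13*m^4 - 345.89031*m^3 + 592.528224*m^2 + 117.713166*m - 28.615794)/(178.453547*m^6 - 21.870861*m^5 + 74.11332*m^4 - 5.994605*m^3 + 10.13628*m^2 - 0.409101*m + 0.456533)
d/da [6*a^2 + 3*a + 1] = 12*a + 3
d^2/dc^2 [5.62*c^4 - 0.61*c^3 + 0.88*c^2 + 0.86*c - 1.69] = 67.44*c^2 - 3.66*c + 1.76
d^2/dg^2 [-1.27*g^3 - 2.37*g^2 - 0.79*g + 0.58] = -7.62*g - 4.74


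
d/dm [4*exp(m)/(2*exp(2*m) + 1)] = (4 - 8*exp(2*m))*exp(m)/(4*exp(4*m) + 4*exp(2*m) + 1)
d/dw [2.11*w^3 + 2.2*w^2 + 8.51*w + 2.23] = 6.33*w^2 + 4.4*w + 8.51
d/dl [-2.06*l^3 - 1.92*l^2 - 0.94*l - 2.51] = -6.18*l^2 - 3.84*l - 0.94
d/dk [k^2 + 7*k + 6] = 2*k + 7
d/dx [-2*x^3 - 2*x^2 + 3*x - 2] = -6*x^2 - 4*x + 3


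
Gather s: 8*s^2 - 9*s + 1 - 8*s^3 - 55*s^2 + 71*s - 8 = -8*s^3 - 47*s^2 + 62*s - 7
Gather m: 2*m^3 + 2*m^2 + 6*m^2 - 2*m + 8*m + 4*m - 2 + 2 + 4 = 2*m^3 + 8*m^2 + 10*m + 4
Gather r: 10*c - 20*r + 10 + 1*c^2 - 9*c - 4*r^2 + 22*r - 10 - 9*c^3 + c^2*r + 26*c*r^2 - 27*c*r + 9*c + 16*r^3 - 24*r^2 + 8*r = -9*c^3 + c^2 + 10*c + 16*r^3 + r^2*(26*c - 28) + r*(c^2 - 27*c + 10)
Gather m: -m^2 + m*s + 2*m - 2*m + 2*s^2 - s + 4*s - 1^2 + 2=-m^2 + m*s + 2*s^2 + 3*s + 1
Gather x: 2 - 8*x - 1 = 1 - 8*x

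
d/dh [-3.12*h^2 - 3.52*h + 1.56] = -6.24*h - 3.52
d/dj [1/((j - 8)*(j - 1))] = (9 - 2*j)/(j^4 - 18*j^3 + 97*j^2 - 144*j + 64)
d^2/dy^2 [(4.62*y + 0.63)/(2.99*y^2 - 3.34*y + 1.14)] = ((27.0942 - 82.8828*y)*(2.99*y^2 - 3.34*y + 1.14) + (4.62*y + 0.63)*(5.98*y - 3.34)*(11.96*y - 6.68))/(2.99*y^2 - 3.34*y + 1.14)^3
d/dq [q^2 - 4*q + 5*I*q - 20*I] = 2*q - 4 + 5*I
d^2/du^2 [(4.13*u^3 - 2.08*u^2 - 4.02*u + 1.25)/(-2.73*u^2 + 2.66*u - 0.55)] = (5.6843418860808e-14*u^5 + 44.0883379999999*u^3 - 38.38233*u^2 + 10.75137*u - 0.914330000000003)/(20.346417*u^6 - 59.474142*u^5 + 70.246449*u^4 - 42.785036*u^3 + 14.152215*u^2 - 2.41395*u + 0.166375)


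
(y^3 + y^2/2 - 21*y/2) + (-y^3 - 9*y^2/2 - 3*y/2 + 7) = -4*y^2 - 12*y + 7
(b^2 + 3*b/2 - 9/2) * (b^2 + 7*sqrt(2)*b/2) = b^4 + 3*b^3/2 + 7*sqrt(2)*b^3/2 - 9*b^2/2 + 21*sqrt(2)*b^2/4 - 63*sqrt(2)*b/4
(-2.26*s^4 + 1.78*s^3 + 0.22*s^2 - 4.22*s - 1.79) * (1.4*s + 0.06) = -3.164*s^5 + 2.3564*s^4 + 0.4148*s^3 - 5.8948*s^2 - 2.7592*s - 0.1074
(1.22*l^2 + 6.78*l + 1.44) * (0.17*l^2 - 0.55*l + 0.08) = 0.2074*l^4 + 0.4816*l^3 - 3.3866*l^2 - 0.2496*l + 0.1152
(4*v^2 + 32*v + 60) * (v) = 4*v^3 + 32*v^2 + 60*v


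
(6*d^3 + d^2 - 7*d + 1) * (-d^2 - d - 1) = -6*d^5 - 7*d^4 + 5*d^2 + 6*d - 1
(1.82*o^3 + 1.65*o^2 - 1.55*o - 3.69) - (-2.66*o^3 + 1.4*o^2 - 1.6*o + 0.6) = 4.48*o^3 + 0.25*o^2 + 0.05*o - 4.29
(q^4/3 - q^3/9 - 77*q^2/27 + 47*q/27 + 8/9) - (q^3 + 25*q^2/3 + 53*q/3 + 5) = q^4/3 - 10*q^3/9 - 302*q^2/27 - 430*q/27 - 37/9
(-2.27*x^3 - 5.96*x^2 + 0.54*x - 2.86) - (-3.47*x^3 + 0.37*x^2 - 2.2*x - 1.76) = 1.2*x^3 - 6.33*x^2 + 2.74*x - 1.1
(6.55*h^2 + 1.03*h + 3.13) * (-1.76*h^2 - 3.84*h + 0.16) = -11.528*h^4 - 26.9648*h^3 - 8.416*h^2 - 11.8544*h + 0.5008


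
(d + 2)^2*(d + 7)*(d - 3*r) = d^4 - 3*d^3*r + 11*d^3 - 33*d^2*r + 32*d^2 - 96*d*r + 28*d - 84*r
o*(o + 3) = o^2 + 3*o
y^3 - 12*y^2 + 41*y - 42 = (y - 7)*(y - 3)*(y - 2)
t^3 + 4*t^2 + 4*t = t*(t + 2)^2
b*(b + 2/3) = b^2 + 2*b/3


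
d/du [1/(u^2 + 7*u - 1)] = (-2*u - 7)/(u^2 + 7*u - 1)^2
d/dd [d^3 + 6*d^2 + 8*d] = 3*d^2 + 12*d + 8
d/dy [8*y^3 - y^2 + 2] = 2*y*(12*y - 1)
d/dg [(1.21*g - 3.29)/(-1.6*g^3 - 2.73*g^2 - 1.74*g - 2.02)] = (3.872*g^3 - 12.4887*g^2 - 17.9634*g - 8.1688)/(2.56*g^6 + 8.736*g^5 + 13.0209*g^4 + 15.9644*g^3 + 14.0568*g^2 + 7.0296*g + 4.0804)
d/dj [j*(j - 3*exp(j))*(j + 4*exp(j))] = j^2*exp(j) + 3*j^2 - 24*j*exp(2*j) + 2*j*exp(j) - 12*exp(2*j)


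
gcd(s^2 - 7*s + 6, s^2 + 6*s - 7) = s - 1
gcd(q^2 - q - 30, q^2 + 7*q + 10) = q + 5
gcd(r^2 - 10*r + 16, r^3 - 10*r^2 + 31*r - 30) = r - 2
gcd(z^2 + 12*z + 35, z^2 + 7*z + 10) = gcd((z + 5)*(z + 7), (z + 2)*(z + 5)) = z + 5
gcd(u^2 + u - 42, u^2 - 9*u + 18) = u - 6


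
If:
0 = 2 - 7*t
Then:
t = 2/7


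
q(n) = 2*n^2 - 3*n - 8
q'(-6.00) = -27.00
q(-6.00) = 82.00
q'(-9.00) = -39.00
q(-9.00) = 181.00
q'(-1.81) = -10.24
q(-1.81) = 3.98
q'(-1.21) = -7.84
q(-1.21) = -1.44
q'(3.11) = 9.44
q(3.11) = 2.01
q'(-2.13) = -11.52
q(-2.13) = 7.46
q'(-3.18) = -15.72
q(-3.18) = 21.76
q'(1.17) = 1.68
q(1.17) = -8.77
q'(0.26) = -1.96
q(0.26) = -8.64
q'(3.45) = 10.80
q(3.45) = 5.46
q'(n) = 4*n - 3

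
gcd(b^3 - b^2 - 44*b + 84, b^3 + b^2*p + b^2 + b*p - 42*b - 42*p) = b^2 + b - 42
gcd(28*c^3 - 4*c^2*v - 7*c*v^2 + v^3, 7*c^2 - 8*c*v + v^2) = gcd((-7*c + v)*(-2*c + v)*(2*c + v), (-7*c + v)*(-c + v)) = -7*c + v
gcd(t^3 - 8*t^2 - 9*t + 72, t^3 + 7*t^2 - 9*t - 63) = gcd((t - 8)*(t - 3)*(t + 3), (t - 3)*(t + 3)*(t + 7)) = t^2 - 9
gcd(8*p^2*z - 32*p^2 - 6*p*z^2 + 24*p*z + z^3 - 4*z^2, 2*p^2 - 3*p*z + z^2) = -2*p + z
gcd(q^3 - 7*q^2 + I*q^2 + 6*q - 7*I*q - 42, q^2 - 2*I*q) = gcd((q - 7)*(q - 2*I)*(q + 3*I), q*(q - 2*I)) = q - 2*I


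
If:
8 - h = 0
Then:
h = 8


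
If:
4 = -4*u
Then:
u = -1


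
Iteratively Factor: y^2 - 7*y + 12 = (y - 3)*(y - 4)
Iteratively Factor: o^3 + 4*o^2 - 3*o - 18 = (o + 3)*(o^2 + o - 6) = (o + 3)^2*(o - 2)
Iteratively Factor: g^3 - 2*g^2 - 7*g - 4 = (g - 4)*(g^2 + 2*g + 1) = (g - 4)*(g + 1)*(g + 1)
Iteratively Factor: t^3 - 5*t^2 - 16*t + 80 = (t - 5)*(t^2 - 16) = (t - 5)*(t + 4)*(t - 4)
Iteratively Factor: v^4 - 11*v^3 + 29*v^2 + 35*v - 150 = (v - 5)*(v^3 - 6*v^2 - v + 30) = (v - 5)*(v - 3)*(v^2 - 3*v - 10) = (v - 5)*(v - 3)*(v + 2)*(v - 5)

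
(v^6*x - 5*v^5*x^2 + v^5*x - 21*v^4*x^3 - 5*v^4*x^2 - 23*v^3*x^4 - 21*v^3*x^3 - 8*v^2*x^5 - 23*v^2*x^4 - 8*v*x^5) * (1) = v^6*x - 5*v^5*x^2 + v^5*x - 21*v^4*x^3 - 5*v^4*x^2 - 23*v^3*x^4 - 21*v^3*x^3 - 8*v^2*x^5 - 23*v^2*x^4 - 8*v*x^5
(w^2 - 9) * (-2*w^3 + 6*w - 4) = -2*w^5 + 24*w^3 - 4*w^2 - 54*w + 36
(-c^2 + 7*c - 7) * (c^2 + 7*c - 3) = -c^4 + 45*c^2 - 70*c + 21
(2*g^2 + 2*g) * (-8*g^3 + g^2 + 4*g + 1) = -16*g^5 - 14*g^4 + 10*g^3 + 10*g^2 + 2*g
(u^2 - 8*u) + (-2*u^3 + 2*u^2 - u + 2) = -2*u^3 + 3*u^2 - 9*u + 2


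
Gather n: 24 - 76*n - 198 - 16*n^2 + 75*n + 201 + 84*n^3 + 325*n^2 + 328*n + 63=84*n^3 + 309*n^2 + 327*n + 90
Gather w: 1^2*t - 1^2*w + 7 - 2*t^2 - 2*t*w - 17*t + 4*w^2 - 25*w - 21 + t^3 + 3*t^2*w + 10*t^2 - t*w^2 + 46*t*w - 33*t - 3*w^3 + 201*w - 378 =t^3 + 8*t^2 - 49*t - 3*w^3 + w^2*(4 - t) + w*(3*t^2 + 44*t + 175) - 392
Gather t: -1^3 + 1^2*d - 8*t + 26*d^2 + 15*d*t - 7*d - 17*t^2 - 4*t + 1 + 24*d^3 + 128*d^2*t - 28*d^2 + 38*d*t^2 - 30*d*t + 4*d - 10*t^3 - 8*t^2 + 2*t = 24*d^3 - 2*d^2 - 2*d - 10*t^3 + t^2*(38*d - 25) + t*(128*d^2 - 15*d - 10)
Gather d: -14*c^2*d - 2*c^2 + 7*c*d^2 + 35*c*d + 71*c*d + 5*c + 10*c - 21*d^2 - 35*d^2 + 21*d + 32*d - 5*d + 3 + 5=-2*c^2 + 15*c + d^2*(7*c - 56) + d*(-14*c^2 + 106*c + 48) + 8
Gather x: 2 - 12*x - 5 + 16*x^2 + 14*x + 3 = 16*x^2 + 2*x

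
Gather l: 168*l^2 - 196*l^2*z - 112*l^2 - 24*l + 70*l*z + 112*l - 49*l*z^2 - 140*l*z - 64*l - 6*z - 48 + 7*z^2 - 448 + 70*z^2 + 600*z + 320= l^2*(56 - 196*z) + l*(-49*z^2 - 70*z + 24) + 77*z^2 + 594*z - 176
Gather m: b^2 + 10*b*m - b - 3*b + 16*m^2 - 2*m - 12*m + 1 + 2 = b^2 - 4*b + 16*m^2 + m*(10*b - 14) + 3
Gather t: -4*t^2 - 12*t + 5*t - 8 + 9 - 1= -4*t^2 - 7*t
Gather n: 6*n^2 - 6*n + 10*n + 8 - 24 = 6*n^2 + 4*n - 16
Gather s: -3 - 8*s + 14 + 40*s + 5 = 32*s + 16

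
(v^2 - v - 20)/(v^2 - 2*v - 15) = (v + 4)/(v + 3)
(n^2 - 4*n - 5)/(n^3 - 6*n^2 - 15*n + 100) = (n + 1)/(n^2 - n - 20)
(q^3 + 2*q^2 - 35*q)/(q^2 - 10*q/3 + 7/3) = 3*q*(q^2 + 2*q - 35)/(3*q^2 - 10*q + 7)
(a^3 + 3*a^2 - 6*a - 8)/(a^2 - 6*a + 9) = (a^3 + 3*a^2 - 6*a - 8)/(a^2 - 6*a + 9)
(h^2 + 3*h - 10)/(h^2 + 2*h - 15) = (h - 2)/(h - 3)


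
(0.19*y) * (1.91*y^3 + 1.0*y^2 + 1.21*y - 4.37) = 0.3629*y^4 + 0.19*y^3 + 0.2299*y^2 - 0.8303*y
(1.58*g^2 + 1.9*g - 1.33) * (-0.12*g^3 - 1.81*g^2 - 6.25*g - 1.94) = -0.1896*g^5 - 3.0878*g^4 - 13.1544*g^3 - 12.5329*g^2 + 4.6265*g + 2.5802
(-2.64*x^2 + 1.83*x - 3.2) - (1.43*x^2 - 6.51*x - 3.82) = -4.07*x^2 + 8.34*x + 0.62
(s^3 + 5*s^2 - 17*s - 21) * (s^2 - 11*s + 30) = s^5 - 6*s^4 - 42*s^3 + 316*s^2 - 279*s - 630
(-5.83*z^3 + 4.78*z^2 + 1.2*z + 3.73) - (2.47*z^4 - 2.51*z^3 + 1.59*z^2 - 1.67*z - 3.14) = -2.47*z^4 - 3.32*z^3 + 3.19*z^2 + 2.87*z + 6.87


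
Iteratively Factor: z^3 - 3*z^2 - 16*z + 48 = (z - 3)*(z^2 - 16) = (z - 4)*(z - 3)*(z + 4)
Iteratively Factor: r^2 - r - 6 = (r + 2)*(r - 3)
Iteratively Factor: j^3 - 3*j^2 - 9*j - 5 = (j + 1)*(j^2 - 4*j - 5) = (j - 5)*(j + 1)*(j + 1)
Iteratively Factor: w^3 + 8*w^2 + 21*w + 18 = (w + 3)*(w^2 + 5*w + 6) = (w + 3)^2*(w + 2)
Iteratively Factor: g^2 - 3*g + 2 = (g - 2)*(g - 1)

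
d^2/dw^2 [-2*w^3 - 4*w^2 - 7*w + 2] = -12*w - 8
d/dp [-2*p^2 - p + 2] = -4*p - 1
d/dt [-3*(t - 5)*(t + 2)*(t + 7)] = -9*t^2 - 24*t + 93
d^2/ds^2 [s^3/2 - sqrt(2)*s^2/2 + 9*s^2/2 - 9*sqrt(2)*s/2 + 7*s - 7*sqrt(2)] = 3*s - sqrt(2) + 9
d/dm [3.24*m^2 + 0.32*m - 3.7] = 6.48*m + 0.32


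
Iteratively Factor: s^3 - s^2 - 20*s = (s - 5)*(s^2 + 4*s) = (s - 5)*(s + 4)*(s)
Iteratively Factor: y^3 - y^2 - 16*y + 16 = (y - 4)*(y^2 + 3*y - 4) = (y - 4)*(y + 4)*(y - 1)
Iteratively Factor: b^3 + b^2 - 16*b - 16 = (b + 4)*(b^2 - 3*b - 4) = (b + 1)*(b + 4)*(b - 4)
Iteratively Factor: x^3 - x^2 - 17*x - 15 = (x + 1)*(x^2 - 2*x - 15) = (x + 1)*(x + 3)*(x - 5)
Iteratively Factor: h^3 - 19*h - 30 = (h + 3)*(h^2 - 3*h - 10) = (h - 5)*(h + 3)*(h + 2)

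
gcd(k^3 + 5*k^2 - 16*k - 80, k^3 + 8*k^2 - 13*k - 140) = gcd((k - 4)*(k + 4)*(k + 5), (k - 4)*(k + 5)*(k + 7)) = k^2 + k - 20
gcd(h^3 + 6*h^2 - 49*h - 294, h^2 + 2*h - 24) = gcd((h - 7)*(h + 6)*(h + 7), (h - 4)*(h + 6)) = h + 6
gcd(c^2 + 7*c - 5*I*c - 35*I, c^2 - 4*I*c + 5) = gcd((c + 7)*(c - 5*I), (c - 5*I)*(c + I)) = c - 5*I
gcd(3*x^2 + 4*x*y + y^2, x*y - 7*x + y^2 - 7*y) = x + y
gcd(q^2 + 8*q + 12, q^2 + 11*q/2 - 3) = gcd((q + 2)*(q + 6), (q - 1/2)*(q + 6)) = q + 6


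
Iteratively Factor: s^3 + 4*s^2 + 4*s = (s + 2)*(s^2 + 2*s) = s*(s + 2)*(s + 2)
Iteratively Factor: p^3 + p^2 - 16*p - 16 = (p + 4)*(p^2 - 3*p - 4) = (p + 1)*(p + 4)*(p - 4)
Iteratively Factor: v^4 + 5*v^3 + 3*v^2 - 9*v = (v + 3)*(v^3 + 2*v^2 - 3*v) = (v - 1)*(v + 3)*(v^2 + 3*v) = v*(v - 1)*(v + 3)*(v + 3)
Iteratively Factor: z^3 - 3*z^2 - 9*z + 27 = (z + 3)*(z^2 - 6*z + 9) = (z - 3)*(z + 3)*(z - 3)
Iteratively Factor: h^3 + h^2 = (h + 1)*(h^2) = h*(h + 1)*(h)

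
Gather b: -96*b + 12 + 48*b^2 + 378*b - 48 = 48*b^2 + 282*b - 36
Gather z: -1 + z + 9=z + 8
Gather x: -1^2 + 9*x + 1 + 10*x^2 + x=10*x^2 + 10*x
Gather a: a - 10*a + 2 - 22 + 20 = -9*a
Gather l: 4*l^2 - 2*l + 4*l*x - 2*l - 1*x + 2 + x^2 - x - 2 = 4*l^2 + l*(4*x - 4) + x^2 - 2*x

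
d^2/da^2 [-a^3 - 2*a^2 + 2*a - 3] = -6*a - 4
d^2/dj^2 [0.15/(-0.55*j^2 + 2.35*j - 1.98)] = (0.09075*j^2 - 0.38775*j - 0.15*(1.1*j - 2.35)*(2.2*j - 4.7) + 0.3267)/(0.55*j^2 - 2.35*j + 1.98)^3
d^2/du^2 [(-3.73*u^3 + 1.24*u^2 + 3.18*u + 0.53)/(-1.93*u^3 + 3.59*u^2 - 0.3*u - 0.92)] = (42.4503500000001*u^6 - 84.0291120000001*u^5 + 33.3411360000001*u^4 + 33.9332439999999*u^3 + 6.53556600000002*u^2 - 35.003724*u - 3.94008)/(7.189057*u^9 - 40.117173*u^8 + 77.974509*u^7 - 48.459215*u^6 - 26.126034*u^5 + 37.797936*u^4 - 1.017384*u^3 - 8.867328*u^2 + 0.76176*u + 0.778688)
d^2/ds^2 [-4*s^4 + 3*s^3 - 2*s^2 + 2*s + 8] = -48*s^2 + 18*s - 4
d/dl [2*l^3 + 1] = 6*l^2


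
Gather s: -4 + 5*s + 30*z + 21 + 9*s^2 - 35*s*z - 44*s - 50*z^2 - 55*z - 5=9*s^2 + s*(-35*z - 39) - 50*z^2 - 25*z + 12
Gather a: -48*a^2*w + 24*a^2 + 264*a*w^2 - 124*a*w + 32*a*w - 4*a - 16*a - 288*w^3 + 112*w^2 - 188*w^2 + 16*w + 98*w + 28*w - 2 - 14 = a^2*(24 - 48*w) + a*(264*w^2 - 92*w - 20) - 288*w^3 - 76*w^2 + 142*w - 16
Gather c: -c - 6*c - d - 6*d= -7*c - 7*d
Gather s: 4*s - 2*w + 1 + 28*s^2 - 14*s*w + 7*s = 28*s^2 + s*(11 - 14*w) - 2*w + 1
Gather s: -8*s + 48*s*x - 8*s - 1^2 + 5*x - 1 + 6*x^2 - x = s*(48*x - 16) + 6*x^2 + 4*x - 2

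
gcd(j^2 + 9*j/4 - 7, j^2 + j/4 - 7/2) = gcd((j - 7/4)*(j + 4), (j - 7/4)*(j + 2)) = j - 7/4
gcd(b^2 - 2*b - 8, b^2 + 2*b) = b + 2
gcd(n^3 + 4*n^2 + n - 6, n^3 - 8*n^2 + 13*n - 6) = n - 1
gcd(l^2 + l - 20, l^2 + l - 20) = l^2 + l - 20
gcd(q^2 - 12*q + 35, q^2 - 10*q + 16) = 1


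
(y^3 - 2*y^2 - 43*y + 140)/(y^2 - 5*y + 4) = (y^2 + 2*y - 35)/(y - 1)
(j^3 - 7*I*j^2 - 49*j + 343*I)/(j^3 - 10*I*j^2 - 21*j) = (j^2 - 49)/(j*(j - 3*I))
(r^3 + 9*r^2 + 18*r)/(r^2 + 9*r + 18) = r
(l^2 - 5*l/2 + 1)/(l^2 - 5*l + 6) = (l - 1/2)/(l - 3)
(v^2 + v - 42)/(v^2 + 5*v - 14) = (v - 6)/(v - 2)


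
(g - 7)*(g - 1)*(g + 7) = g^3 - g^2 - 49*g + 49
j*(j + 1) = j^2 + j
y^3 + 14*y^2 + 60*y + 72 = (y + 2)*(y + 6)^2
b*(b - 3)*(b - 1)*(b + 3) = b^4 - b^3 - 9*b^2 + 9*b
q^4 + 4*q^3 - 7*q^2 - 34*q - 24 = (q - 3)*(q + 1)*(q + 2)*(q + 4)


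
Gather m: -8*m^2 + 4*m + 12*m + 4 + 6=-8*m^2 + 16*m + 10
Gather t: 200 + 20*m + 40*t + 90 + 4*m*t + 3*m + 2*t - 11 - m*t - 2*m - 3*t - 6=21*m + t*(3*m + 39) + 273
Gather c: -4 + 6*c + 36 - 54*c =32 - 48*c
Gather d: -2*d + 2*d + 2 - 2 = 0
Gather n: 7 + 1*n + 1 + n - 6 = 2*n + 2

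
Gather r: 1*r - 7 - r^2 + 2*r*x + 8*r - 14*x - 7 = -r^2 + r*(2*x + 9) - 14*x - 14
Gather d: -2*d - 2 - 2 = -2*d - 4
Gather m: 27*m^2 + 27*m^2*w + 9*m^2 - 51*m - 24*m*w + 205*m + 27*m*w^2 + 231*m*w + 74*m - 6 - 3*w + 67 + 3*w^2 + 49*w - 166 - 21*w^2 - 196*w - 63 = m^2*(27*w + 36) + m*(27*w^2 + 207*w + 228) - 18*w^2 - 150*w - 168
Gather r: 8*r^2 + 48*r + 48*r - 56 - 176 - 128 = 8*r^2 + 96*r - 360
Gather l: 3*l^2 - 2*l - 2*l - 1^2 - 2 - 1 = 3*l^2 - 4*l - 4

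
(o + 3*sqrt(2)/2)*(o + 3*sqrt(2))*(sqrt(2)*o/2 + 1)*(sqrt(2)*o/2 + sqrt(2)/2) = o^4/2 + o^3/2 + 11*sqrt(2)*o^3/4 + 11*sqrt(2)*o^2/4 + 9*o^2 + 9*sqrt(2)*o/2 + 9*o + 9*sqrt(2)/2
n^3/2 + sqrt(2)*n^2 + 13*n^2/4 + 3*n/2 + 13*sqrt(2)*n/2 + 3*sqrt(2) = (n/2 + sqrt(2))*(n + 1/2)*(n + 6)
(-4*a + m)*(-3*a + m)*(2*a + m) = 24*a^3 - 2*a^2*m - 5*a*m^2 + m^3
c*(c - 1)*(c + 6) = c^3 + 5*c^2 - 6*c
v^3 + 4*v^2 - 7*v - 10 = (v - 2)*(v + 1)*(v + 5)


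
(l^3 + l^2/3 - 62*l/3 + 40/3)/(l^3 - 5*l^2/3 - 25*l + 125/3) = (3*l^2 - 14*l + 8)/(3*l^2 - 20*l + 25)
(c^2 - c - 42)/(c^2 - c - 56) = (-c^2 + c + 42)/(-c^2 + c + 56)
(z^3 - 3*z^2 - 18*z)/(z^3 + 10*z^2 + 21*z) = (z - 6)/(z + 7)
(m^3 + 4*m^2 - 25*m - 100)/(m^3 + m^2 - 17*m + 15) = (m^2 - m - 20)/(m^2 - 4*m + 3)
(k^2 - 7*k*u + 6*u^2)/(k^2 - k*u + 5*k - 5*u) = (k - 6*u)/(k + 5)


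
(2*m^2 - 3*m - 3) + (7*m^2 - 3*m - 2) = 9*m^2 - 6*m - 5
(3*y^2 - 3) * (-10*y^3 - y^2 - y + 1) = -30*y^5 - 3*y^4 + 27*y^3 + 6*y^2 + 3*y - 3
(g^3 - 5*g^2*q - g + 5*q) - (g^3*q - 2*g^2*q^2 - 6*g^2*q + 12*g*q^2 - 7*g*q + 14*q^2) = -g^3*q + g^3 + 2*g^2*q^2 + g^2*q - 12*g*q^2 + 7*g*q - g - 14*q^2 + 5*q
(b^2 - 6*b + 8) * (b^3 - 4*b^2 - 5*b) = b^5 - 10*b^4 + 27*b^3 - 2*b^2 - 40*b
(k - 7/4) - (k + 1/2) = -9/4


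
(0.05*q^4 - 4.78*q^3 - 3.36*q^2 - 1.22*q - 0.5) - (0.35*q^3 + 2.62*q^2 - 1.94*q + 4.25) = 0.05*q^4 - 5.13*q^3 - 5.98*q^2 + 0.72*q - 4.75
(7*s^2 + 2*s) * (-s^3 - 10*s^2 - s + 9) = -7*s^5 - 72*s^4 - 27*s^3 + 61*s^2 + 18*s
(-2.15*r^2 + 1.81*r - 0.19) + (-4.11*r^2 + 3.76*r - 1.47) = -6.26*r^2 + 5.57*r - 1.66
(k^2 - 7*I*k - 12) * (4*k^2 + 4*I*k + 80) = 4*k^4 - 24*I*k^3 + 60*k^2 - 608*I*k - 960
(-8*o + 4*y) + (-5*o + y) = -13*o + 5*y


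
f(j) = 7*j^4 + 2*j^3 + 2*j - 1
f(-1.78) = 54.43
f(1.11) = 14.58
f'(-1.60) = -97.33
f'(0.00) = 2.00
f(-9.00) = 44450.00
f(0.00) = -1.00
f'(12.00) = 49250.00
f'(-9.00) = -19924.00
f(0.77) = 3.91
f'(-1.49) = -77.30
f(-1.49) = 23.91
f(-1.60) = 33.48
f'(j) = 28*j^3 + 6*j^2 + 2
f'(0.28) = 3.09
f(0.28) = -0.35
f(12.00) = 148631.00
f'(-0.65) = -3.15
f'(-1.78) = -136.90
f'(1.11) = 47.69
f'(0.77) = 18.34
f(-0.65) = -1.60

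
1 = 1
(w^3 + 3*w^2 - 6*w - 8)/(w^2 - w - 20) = (w^2 - w - 2)/(w - 5)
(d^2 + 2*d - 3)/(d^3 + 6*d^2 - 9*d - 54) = (d - 1)/(d^2 + 3*d - 18)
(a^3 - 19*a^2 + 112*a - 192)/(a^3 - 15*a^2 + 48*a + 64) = (a - 3)/(a + 1)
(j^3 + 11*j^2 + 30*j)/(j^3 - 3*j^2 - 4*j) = (j^2 + 11*j + 30)/(j^2 - 3*j - 4)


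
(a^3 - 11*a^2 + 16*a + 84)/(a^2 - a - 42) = (a^2 - 4*a - 12)/(a + 6)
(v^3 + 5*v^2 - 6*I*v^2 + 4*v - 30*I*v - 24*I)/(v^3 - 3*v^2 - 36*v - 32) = (v - 6*I)/(v - 8)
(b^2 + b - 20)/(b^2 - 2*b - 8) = (b + 5)/(b + 2)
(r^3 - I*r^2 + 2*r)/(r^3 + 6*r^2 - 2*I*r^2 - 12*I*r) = (r + I)/(r + 6)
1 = 1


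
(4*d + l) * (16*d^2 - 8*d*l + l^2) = 64*d^3 - 16*d^2*l - 4*d*l^2 + l^3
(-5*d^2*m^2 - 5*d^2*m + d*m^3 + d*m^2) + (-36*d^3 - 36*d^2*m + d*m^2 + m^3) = -36*d^3 - 5*d^2*m^2 - 41*d^2*m + d*m^3 + 2*d*m^2 + m^3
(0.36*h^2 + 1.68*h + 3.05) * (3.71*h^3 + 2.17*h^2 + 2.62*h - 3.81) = 1.3356*h^5 + 7.014*h^4 + 15.9043*h^3 + 9.6485*h^2 + 1.5902*h - 11.6205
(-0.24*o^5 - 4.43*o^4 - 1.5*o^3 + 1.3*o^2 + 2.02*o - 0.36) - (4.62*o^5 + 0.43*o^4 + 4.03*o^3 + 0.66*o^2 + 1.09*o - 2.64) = -4.86*o^5 - 4.86*o^4 - 5.53*o^3 + 0.64*o^2 + 0.93*o + 2.28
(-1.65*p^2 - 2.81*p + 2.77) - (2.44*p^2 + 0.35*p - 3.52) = -4.09*p^2 - 3.16*p + 6.29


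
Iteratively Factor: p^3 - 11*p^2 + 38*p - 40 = (p - 5)*(p^2 - 6*p + 8) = (p - 5)*(p - 2)*(p - 4)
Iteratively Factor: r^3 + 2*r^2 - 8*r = (r - 2)*(r^2 + 4*r) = (r - 2)*(r + 4)*(r)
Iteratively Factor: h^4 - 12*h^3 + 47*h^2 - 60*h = (h - 4)*(h^3 - 8*h^2 + 15*h) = (h - 5)*(h - 4)*(h^2 - 3*h) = (h - 5)*(h - 4)*(h - 3)*(h)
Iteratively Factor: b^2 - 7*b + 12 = (b - 4)*(b - 3)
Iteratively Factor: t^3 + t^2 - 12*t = (t + 4)*(t^2 - 3*t) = t*(t + 4)*(t - 3)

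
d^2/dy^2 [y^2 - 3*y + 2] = 2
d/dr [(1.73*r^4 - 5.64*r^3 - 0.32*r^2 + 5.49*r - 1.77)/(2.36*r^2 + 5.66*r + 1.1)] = (8.1656*r^5 + 16.065*r^4 - 56.2328*r^3 - 33.3796*r^2 + 7.6504*r + 16.0572)/(5.5696*r^4 + 26.7152*r^3 + 37.2276*r^2 + 12.452*r + 1.21)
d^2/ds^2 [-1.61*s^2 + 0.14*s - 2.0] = -3.22000000000000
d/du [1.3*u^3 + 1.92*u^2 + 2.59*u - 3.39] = 3.9*u^2 + 3.84*u + 2.59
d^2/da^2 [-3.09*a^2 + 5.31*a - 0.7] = -6.18000000000000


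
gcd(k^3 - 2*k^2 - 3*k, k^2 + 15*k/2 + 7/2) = 1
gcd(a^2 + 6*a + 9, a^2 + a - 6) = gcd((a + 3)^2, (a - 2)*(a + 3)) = a + 3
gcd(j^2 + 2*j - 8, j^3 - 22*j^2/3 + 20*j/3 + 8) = j - 2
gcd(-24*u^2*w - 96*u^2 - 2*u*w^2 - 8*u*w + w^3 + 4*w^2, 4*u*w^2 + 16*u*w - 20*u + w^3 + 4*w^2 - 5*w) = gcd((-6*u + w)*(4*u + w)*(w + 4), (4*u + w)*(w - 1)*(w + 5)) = 4*u + w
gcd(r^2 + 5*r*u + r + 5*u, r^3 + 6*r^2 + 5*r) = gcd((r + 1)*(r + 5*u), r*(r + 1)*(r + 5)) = r + 1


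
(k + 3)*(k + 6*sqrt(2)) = k^2 + 3*k + 6*sqrt(2)*k + 18*sqrt(2)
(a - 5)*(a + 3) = a^2 - 2*a - 15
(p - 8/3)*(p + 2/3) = p^2 - 2*p - 16/9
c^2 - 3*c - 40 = (c - 8)*(c + 5)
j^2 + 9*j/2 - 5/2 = (j - 1/2)*(j + 5)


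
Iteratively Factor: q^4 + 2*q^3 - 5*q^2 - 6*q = (q)*(q^3 + 2*q^2 - 5*q - 6) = q*(q + 1)*(q^2 + q - 6) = q*(q - 2)*(q + 1)*(q + 3)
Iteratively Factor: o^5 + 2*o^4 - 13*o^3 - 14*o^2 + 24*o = (o)*(o^4 + 2*o^3 - 13*o^2 - 14*o + 24) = o*(o - 1)*(o^3 + 3*o^2 - 10*o - 24) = o*(o - 1)*(o + 4)*(o^2 - o - 6) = o*(o - 3)*(o - 1)*(o + 4)*(o + 2)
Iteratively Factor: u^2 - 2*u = (u - 2)*(u)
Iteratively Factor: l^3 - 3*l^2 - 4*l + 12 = (l - 3)*(l^2 - 4) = (l - 3)*(l - 2)*(l + 2)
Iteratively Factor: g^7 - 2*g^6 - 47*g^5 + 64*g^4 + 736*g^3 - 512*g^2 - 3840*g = (g - 5)*(g^6 + 3*g^5 - 32*g^4 - 96*g^3 + 256*g^2 + 768*g) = (g - 5)*(g - 4)*(g^5 + 7*g^4 - 4*g^3 - 112*g^2 - 192*g) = (g - 5)*(g - 4)^2*(g^4 + 11*g^3 + 40*g^2 + 48*g) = (g - 5)*(g - 4)^2*(g + 3)*(g^3 + 8*g^2 + 16*g) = (g - 5)*(g - 4)^2*(g + 3)*(g + 4)*(g^2 + 4*g) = (g - 5)*(g - 4)^2*(g + 3)*(g + 4)^2*(g)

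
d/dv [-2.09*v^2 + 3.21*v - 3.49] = 3.21 - 4.18*v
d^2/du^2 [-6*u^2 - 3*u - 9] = -12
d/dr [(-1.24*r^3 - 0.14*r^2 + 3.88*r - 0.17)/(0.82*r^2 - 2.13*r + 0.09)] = (-1.0168*r^4 + 5.2824*r^3 - 3.2182*r^2 + 0.2536*r - 0.0129000000000001)/(0.6724*r^4 - 3.4932*r^3 + 4.6845*r^2 - 0.3834*r + 0.0081)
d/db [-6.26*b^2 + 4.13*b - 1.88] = 4.13 - 12.52*b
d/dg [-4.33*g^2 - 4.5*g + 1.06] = -8.66*g - 4.5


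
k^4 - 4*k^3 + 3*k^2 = k^2*(k - 3)*(k - 1)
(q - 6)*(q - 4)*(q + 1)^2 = q^4 - 8*q^3 + 5*q^2 + 38*q + 24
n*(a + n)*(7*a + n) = 7*a^2*n + 8*a*n^2 + n^3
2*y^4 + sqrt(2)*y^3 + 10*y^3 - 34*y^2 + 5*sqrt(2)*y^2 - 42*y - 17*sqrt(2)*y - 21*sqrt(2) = (y - 3)*(y + 7)*(sqrt(2)*y + 1)*(sqrt(2)*y + sqrt(2))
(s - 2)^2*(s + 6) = s^3 + 2*s^2 - 20*s + 24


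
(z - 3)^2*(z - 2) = z^3 - 8*z^2 + 21*z - 18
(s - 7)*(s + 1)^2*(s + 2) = s^4 - 3*s^3 - 23*s^2 - 33*s - 14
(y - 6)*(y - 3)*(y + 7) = y^3 - 2*y^2 - 45*y + 126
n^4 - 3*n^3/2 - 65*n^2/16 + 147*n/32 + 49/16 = (n - 2)*(n - 7/4)*(n + 1/2)*(n + 7/4)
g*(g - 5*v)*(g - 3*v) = g^3 - 8*g^2*v + 15*g*v^2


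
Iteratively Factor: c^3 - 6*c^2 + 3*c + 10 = (c - 2)*(c^2 - 4*c - 5) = (c - 5)*(c - 2)*(c + 1)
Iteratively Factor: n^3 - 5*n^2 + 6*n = (n - 2)*(n^2 - 3*n) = n*(n - 2)*(n - 3)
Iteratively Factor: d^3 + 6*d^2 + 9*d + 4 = (d + 1)*(d^2 + 5*d + 4) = (d + 1)^2*(d + 4)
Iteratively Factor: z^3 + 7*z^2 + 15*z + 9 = (z + 3)*(z^2 + 4*z + 3) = (z + 1)*(z + 3)*(z + 3)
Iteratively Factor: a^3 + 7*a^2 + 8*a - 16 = (a + 4)*(a^2 + 3*a - 4) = (a + 4)^2*(a - 1)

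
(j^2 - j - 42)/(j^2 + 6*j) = (j - 7)/j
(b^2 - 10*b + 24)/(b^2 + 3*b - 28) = (b - 6)/(b + 7)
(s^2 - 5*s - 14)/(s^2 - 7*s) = (s + 2)/s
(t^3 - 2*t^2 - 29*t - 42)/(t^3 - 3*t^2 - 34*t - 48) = (t - 7)/(t - 8)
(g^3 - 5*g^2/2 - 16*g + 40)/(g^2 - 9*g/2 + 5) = (g^2 - 16)/(g - 2)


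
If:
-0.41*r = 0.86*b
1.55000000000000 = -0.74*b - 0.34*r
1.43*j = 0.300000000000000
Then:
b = -57.77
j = 0.21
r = 121.18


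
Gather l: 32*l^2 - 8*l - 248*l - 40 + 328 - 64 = 32*l^2 - 256*l + 224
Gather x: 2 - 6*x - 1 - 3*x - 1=-9*x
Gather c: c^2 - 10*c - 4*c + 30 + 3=c^2 - 14*c + 33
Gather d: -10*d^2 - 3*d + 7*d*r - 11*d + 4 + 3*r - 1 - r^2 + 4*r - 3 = -10*d^2 + d*(7*r - 14) - r^2 + 7*r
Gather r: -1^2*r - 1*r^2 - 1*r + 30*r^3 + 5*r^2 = 30*r^3 + 4*r^2 - 2*r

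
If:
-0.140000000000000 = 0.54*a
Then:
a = -0.26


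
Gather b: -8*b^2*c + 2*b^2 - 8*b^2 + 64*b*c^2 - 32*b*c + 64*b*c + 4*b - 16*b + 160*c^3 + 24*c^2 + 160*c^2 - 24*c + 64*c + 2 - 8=b^2*(-8*c - 6) + b*(64*c^2 + 32*c - 12) + 160*c^3 + 184*c^2 + 40*c - 6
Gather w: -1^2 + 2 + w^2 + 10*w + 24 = w^2 + 10*w + 25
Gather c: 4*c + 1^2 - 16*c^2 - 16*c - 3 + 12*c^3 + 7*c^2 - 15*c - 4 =12*c^3 - 9*c^2 - 27*c - 6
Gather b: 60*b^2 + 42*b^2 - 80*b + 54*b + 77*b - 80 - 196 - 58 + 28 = 102*b^2 + 51*b - 306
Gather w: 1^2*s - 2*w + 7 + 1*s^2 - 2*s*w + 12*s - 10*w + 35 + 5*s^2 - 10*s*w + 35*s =6*s^2 + 48*s + w*(-12*s - 12) + 42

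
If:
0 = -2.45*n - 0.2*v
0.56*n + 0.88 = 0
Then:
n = -1.57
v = 19.25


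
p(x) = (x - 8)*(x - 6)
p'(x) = 2*x - 14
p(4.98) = 3.08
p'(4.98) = -4.04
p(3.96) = 8.24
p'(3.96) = -6.08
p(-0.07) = 48.98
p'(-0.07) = -14.14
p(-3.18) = 102.63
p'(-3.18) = -20.36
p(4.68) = 4.38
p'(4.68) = -4.64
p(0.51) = 41.12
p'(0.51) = -12.98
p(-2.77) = 94.45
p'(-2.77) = -19.54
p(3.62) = 10.42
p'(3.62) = -6.76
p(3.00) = 15.00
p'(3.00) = -8.00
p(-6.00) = 168.00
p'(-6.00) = -26.00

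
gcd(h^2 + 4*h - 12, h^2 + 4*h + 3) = 1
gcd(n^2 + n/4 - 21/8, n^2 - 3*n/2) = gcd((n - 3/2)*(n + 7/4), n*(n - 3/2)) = n - 3/2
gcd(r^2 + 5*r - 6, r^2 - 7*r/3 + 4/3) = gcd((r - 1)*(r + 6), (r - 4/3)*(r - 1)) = r - 1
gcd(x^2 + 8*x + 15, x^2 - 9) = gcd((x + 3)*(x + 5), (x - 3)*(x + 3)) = x + 3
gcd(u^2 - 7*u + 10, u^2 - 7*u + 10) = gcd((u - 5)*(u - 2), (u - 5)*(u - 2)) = u^2 - 7*u + 10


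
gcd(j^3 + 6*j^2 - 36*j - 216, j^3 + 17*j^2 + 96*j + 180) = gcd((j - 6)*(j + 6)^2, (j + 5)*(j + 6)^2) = j^2 + 12*j + 36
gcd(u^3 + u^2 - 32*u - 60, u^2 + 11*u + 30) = u + 5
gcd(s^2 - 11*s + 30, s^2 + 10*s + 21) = 1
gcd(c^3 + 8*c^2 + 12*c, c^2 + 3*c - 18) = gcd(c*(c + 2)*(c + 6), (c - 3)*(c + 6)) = c + 6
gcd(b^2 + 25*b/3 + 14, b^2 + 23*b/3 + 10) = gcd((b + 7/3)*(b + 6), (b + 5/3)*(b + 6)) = b + 6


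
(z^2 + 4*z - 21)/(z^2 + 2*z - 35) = (z - 3)/(z - 5)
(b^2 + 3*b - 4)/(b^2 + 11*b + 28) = (b - 1)/(b + 7)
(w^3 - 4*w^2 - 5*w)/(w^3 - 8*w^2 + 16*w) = (w^2 - 4*w - 5)/(w^2 - 8*w + 16)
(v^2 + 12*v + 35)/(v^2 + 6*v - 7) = (v + 5)/(v - 1)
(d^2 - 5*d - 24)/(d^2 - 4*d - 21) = (d - 8)/(d - 7)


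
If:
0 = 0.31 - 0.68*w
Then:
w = 0.46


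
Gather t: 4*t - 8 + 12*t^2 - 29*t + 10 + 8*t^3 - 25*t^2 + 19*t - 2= 8*t^3 - 13*t^2 - 6*t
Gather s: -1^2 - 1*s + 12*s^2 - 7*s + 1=12*s^2 - 8*s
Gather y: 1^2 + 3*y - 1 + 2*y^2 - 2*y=2*y^2 + y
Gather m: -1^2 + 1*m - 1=m - 2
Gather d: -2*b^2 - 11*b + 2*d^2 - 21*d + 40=-2*b^2 - 11*b + 2*d^2 - 21*d + 40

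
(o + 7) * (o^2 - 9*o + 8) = o^3 - 2*o^2 - 55*o + 56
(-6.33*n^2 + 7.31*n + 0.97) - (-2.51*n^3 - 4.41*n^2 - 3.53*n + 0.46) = 2.51*n^3 - 1.92*n^2 + 10.84*n + 0.51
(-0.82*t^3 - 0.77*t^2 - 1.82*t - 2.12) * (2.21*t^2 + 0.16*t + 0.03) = -1.8122*t^5 - 1.8329*t^4 - 4.17*t^3 - 4.9995*t^2 - 0.3938*t - 0.0636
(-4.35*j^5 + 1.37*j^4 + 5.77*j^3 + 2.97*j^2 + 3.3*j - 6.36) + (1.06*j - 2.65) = -4.35*j^5 + 1.37*j^4 + 5.77*j^3 + 2.97*j^2 + 4.36*j - 9.01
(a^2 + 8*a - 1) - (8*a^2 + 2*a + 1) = -7*a^2 + 6*a - 2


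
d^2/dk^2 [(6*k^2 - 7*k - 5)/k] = -10/k^3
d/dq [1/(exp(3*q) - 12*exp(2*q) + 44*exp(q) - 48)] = (-3*exp(2*q) + 24*exp(q) - 44)*exp(q)/(exp(3*q) - 12*exp(2*q) + 44*exp(q) - 48)^2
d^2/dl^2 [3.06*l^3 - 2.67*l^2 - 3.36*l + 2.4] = 18.36*l - 5.34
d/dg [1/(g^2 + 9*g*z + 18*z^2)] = (-2*g - 9*z)/(g^2 + 9*g*z + 18*z^2)^2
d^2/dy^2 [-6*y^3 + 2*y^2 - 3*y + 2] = 4 - 36*y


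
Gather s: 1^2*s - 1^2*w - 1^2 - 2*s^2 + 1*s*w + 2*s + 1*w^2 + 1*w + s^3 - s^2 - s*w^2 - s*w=s^3 - 3*s^2 + s*(3 - w^2) + w^2 - 1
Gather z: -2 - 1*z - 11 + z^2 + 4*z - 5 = z^2 + 3*z - 18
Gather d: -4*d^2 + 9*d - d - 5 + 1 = -4*d^2 + 8*d - 4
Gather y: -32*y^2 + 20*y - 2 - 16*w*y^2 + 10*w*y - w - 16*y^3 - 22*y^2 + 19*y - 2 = -w - 16*y^3 + y^2*(-16*w - 54) + y*(10*w + 39) - 4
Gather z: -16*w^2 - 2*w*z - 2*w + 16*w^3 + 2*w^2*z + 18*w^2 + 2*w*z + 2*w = 16*w^3 + 2*w^2*z + 2*w^2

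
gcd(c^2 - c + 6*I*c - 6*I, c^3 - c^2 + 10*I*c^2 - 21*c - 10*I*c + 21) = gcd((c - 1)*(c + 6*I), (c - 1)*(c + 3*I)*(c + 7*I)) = c - 1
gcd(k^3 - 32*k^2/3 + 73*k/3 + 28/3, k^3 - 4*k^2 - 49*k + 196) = k^2 - 11*k + 28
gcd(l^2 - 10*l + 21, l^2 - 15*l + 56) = l - 7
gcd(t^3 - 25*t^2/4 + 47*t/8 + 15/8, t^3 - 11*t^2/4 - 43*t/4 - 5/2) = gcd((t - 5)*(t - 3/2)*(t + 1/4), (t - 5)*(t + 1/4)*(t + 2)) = t^2 - 19*t/4 - 5/4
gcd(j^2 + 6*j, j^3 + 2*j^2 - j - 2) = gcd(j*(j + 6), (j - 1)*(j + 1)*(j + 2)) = 1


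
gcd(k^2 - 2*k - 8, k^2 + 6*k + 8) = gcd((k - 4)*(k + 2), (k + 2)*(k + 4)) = k + 2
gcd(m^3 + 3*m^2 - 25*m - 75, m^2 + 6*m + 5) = m + 5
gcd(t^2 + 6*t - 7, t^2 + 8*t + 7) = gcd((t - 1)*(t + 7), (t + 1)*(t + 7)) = t + 7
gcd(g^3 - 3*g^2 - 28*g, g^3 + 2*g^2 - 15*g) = g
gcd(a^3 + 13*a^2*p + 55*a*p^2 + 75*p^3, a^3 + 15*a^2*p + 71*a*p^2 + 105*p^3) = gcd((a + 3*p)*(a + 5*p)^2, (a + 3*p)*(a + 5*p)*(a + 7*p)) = a^2 + 8*a*p + 15*p^2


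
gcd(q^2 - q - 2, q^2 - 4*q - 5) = q + 1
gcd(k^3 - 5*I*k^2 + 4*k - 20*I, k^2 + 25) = k - 5*I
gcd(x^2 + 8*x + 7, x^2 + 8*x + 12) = 1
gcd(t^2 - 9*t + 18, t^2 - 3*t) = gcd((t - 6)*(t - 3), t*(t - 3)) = t - 3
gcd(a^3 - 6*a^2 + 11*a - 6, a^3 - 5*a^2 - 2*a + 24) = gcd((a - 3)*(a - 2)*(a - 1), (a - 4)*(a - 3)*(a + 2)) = a - 3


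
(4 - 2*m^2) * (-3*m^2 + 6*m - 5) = 6*m^4 - 12*m^3 - 2*m^2 + 24*m - 20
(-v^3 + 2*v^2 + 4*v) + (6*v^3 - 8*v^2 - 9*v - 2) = 5*v^3 - 6*v^2 - 5*v - 2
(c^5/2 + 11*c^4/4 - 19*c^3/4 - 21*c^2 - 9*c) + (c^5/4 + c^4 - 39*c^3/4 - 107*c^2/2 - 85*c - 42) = 3*c^5/4 + 15*c^4/4 - 29*c^3/2 - 149*c^2/2 - 94*c - 42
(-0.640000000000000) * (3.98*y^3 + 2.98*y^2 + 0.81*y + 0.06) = -2.5472*y^3 - 1.9072*y^2 - 0.5184*y - 0.0384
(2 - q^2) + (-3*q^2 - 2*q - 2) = -4*q^2 - 2*q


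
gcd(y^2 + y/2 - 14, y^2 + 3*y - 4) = y + 4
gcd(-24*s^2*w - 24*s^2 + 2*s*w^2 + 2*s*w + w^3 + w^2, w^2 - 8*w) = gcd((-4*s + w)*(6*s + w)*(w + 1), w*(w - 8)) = 1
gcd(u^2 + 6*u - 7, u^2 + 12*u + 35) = u + 7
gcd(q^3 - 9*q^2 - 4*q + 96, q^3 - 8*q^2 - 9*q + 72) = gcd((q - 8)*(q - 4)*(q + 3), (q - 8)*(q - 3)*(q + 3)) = q^2 - 5*q - 24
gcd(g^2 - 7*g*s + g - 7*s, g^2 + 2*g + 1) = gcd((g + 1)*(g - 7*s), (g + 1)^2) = g + 1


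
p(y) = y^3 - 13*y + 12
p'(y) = 3*y^2 - 13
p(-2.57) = 28.44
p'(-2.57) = 6.81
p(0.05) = 11.35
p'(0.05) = -12.99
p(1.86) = -5.75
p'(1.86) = -2.62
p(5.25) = 88.45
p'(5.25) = 69.69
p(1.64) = -4.91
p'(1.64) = -4.93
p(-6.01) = -126.95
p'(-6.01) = 95.36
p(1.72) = -5.27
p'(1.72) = -4.12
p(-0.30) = 15.87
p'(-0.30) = -12.73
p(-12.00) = -1560.00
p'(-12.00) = 419.00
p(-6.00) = -126.00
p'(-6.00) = 95.00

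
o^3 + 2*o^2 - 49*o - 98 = (o - 7)*(o + 2)*(o + 7)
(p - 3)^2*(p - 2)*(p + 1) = p^4 - 7*p^3 + 13*p^2 + 3*p - 18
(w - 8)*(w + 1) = w^2 - 7*w - 8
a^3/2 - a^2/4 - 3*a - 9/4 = (a/2 + 1/2)*(a - 3)*(a + 3/2)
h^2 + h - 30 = (h - 5)*(h + 6)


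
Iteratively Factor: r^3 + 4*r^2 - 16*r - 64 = (r - 4)*(r^2 + 8*r + 16) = (r - 4)*(r + 4)*(r + 4)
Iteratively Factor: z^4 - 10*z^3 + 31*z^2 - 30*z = (z - 5)*(z^3 - 5*z^2 + 6*z) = (z - 5)*(z - 3)*(z^2 - 2*z) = z*(z - 5)*(z - 3)*(z - 2)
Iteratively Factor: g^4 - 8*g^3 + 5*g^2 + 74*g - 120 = (g - 5)*(g^3 - 3*g^2 - 10*g + 24) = (g - 5)*(g + 3)*(g^2 - 6*g + 8) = (g - 5)*(g - 2)*(g + 3)*(g - 4)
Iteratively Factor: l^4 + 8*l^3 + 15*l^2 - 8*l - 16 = (l - 1)*(l^3 + 9*l^2 + 24*l + 16) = (l - 1)*(l + 4)*(l^2 + 5*l + 4) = (l - 1)*(l + 4)^2*(l + 1)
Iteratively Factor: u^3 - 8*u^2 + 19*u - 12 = (u - 1)*(u^2 - 7*u + 12) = (u - 3)*(u - 1)*(u - 4)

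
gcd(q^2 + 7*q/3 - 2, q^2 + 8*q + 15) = q + 3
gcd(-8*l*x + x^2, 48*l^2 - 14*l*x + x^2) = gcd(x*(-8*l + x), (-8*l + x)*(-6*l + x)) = -8*l + x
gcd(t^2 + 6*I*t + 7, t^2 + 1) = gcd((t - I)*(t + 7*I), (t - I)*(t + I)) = t - I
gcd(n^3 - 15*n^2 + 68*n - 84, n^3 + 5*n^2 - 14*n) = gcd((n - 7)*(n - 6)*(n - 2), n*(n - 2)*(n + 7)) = n - 2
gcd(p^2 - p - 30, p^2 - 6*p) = p - 6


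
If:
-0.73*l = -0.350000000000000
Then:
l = 0.48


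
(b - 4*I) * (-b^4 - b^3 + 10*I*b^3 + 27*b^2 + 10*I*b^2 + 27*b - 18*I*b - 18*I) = -b^5 - b^4 + 14*I*b^4 + 67*b^3 + 14*I*b^3 + 67*b^2 - 126*I*b^2 - 72*b - 126*I*b - 72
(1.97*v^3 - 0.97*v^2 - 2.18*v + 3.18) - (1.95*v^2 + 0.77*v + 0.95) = 1.97*v^3 - 2.92*v^2 - 2.95*v + 2.23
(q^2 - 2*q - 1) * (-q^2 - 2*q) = -q^4 + 5*q^2 + 2*q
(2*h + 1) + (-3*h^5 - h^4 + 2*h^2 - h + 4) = -3*h^5 - h^4 + 2*h^2 + h + 5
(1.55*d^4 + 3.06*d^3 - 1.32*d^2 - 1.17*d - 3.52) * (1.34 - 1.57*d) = -2.4335*d^5 - 2.7272*d^4 + 6.1728*d^3 + 0.0680999999999998*d^2 + 3.9586*d - 4.7168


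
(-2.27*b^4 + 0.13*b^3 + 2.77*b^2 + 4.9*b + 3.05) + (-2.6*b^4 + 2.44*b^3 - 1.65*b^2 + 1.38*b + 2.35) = -4.87*b^4 + 2.57*b^3 + 1.12*b^2 + 6.28*b + 5.4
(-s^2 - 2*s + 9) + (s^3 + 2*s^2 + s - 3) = s^3 + s^2 - s + 6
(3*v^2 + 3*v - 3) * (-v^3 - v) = -3*v^5 - 3*v^4 - 3*v^2 + 3*v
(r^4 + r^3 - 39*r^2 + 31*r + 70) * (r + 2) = r^5 + 3*r^4 - 37*r^3 - 47*r^2 + 132*r + 140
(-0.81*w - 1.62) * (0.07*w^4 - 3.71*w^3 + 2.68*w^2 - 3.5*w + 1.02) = -0.0567*w^5 + 2.8917*w^4 + 3.8394*w^3 - 1.5066*w^2 + 4.8438*w - 1.6524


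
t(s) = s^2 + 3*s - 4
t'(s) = 2*s + 3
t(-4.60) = 3.36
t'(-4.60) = -6.20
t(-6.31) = 16.89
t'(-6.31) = -9.62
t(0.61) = -1.80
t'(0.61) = 4.22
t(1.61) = 3.42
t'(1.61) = 6.22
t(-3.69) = -1.45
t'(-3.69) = -4.38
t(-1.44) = -6.25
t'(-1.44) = 0.12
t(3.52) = 18.95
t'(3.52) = 10.04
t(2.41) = 9.04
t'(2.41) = 7.82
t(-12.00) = 104.00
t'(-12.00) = -21.00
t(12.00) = 176.00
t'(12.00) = 27.00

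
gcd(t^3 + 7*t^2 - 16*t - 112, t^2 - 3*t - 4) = t - 4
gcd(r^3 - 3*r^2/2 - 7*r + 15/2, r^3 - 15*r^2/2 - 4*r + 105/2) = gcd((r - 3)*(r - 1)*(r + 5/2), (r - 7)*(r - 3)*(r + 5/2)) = r^2 - r/2 - 15/2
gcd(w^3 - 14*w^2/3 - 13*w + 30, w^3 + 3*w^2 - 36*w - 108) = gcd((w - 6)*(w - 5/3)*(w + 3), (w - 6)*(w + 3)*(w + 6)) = w^2 - 3*w - 18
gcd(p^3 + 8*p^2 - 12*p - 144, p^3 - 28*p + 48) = p^2 + 2*p - 24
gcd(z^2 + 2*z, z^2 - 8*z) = z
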